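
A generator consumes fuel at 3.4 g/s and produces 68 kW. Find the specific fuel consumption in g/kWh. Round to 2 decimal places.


SFC = (mf / BP) * 3600
Rate = 3.4 / 68 = 0.050000 g/(s*kW)
SFC = 0.050000 * 3600 = 180.00 g/kWh


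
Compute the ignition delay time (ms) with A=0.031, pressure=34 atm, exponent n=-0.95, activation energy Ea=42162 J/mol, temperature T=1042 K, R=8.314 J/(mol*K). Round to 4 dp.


tau = A * P^n * exp(Ea/(R*T))
P^n = 34^(-0.95) = 0.03508286
Ea/(R*T) = 42162/(8.314*1042) = 4.866800
exp(Ea/(R*T)) = 129.904506
tau = 0.031 * 0.03508286 * 129.904506 = 0.1413 ms


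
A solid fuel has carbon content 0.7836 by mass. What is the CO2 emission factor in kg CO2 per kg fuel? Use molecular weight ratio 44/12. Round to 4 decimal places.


EF = C_frac * (M_CO2 / M_C)
EF = 0.7836 * (44/12)
EF = 0.7836 * 3.666667 = 2.8732 kg_CO2/kg_fuel


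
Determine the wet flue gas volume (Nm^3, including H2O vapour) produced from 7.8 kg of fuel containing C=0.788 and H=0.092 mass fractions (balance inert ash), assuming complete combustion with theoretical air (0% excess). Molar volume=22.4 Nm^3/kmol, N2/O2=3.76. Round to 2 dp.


Per kg fuel: CO2 = (C/12 kmol)*22.4 = (0.788/12)*22.4 = 1.47093 Nm^3
Per kg fuel: H2O = (H/2 kmol)*22.4 = (0.092/2)*22.4 = 1.03040 Nm^3
O2 needed per kg fuel = C/12 + H/4 = 0.788/12 + 0.092/4 = 0.08866667 kmol
Per kg fuel: N2 = O2*3.76*22.4 = 0.08866667*3.76*22.4 = 7.46786 Nm^3
Total per kg = 1.47093 + 1.03040 + 7.46786 = 9.96919 Nm^3
Total = 9.96919 * 7.8 = 77.76 Nm^3


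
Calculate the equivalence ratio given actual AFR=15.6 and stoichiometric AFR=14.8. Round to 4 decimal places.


phi = AFR_stoich / AFR_actual
phi = 14.8 / 15.6 = 0.9487


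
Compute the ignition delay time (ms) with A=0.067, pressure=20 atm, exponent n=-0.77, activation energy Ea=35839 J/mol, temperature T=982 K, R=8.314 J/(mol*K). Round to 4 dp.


tau = A * P^n * exp(Ea/(R*T))
P^n = 20^(-0.77) = 0.09958798
Ea/(R*T) = 35839/(8.314*982) = 4.389695
exp(Ea/(R*T)) = 80.615851
tau = 0.067 * 0.09958798 * 80.615851 = 0.5379 ms


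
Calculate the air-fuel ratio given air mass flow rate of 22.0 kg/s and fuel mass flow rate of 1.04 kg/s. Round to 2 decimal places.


AFR = m_air / m_fuel
AFR = 22.0 / 1.04 = 21.15


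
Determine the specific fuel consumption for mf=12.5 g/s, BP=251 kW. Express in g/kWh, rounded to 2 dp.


SFC = (mf / BP) * 3600
Rate = 12.5 / 251 = 0.049801 g/(s*kW)
SFC = 0.049801 * 3600 = 179.28 g/kWh


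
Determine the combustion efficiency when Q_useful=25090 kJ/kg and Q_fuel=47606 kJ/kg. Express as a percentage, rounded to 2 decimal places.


Efficiency = (Q_useful / Q_fuel) * 100
Efficiency = (25090 / 47606) * 100
Efficiency = 0.5270 * 100 = 52.70%


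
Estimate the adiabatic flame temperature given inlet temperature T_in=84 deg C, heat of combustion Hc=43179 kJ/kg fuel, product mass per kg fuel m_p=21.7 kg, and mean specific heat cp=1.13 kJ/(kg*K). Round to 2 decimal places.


T_ad = T_in + Hc / (m_p * cp)
Denominator = 21.7 * 1.13 = 24.5210
Temperature rise = 43179 / 24.5210 = 1760.90 K
T_ad = 84 + 1760.90 = 1844.90 deg C


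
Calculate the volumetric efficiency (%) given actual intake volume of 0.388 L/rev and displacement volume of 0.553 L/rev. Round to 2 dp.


eta_v = (V_actual / V_disp) * 100
Ratio = 0.388 / 0.553 = 0.7016
eta_v = 0.7016 * 100 = 70.16%


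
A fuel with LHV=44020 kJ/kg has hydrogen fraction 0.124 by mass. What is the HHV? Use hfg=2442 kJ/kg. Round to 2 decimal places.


HHV = LHV + hfg * 9 * H
Water addition = 2442 * 9 * 0.124 = 2725.272 kJ/kg
HHV = 44020 + 2725.272 = 46745.27 kJ/kg


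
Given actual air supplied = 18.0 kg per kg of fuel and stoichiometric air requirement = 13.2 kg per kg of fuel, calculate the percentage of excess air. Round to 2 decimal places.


Excess air = actual - stoichiometric = 18.0 - 13.2 = 4.80 kg/kg fuel
Excess air % = (excess / stoich) * 100 = (4.80 / 13.2) * 100 = 36.36%


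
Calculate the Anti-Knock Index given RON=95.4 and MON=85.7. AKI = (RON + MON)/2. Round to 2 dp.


AKI = (RON + MON) / 2
AKI = (95.4 + 85.7) / 2
AKI = 181.1 / 2 = 90.55


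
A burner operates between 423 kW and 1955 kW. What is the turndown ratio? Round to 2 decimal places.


TDR = Q_max / Q_min
TDR = 1955 / 423 = 4.62


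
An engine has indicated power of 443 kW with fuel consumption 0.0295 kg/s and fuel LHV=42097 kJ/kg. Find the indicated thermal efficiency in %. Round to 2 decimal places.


eta_ith = (IP / (mf * LHV)) * 100
Denominator = 0.0295 * 42097 = 1241.8615 kW
eta_ith = (443 / 1241.8615) * 100 = 35.67%


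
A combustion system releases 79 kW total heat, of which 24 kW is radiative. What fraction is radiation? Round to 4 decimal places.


f_rad = Q_rad / Q_total
f_rad = 24 / 79 = 0.3038


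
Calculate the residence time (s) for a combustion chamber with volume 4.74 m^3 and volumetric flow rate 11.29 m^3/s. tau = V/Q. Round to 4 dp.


tau = V / Q_flow
tau = 4.74 / 11.29 = 0.4198 s


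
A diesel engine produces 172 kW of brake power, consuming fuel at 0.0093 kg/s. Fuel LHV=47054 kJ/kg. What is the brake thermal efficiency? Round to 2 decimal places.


eta_BTE = (BP / (mf * LHV)) * 100
Denominator = 0.0093 * 47054 = 437.6022 kW
eta_BTE = (172 / 437.6022) * 100 = 39.31%


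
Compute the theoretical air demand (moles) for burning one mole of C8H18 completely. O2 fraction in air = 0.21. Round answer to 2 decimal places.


Balanced combustion: C8H18 + 12.5 O2 -> 8 CO2 + 9 H2O
O2 needed = C + H/4 = 8 + 18/4 = 12.50 moles
Air moles = O2 / 0.21 = 12.50 / 0.21 = 59.52 moles air


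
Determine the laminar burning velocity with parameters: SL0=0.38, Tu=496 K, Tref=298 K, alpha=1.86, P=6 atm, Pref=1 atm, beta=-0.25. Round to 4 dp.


SL = SL0 * (Tu/Tref)^alpha * (P/Pref)^beta
T ratio = 496/298 = 1.66442953
(T ratio)^alpha = 1.66442953^1.86 = 2.579608
(P/Pref)^beta = 6^(-0.25) = 0.638943
SL = 0.38 * 2.579608 * 0.638943 = 0.6263 m/s


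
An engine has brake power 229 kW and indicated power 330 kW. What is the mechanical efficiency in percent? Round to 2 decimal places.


eta_mech = (BP / IP) * 100
Ratio = 229 / 330 = 0.6939
eta_mech = 0.6939 * 100 = 69.39%


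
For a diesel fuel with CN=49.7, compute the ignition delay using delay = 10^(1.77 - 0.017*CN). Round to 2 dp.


delay = 10^(1.77 - 0.017*CN)
Exponent = 1.77 - 0.017*49.7 = 0.9251
delay = 10^0.9251 = 8.42 ms


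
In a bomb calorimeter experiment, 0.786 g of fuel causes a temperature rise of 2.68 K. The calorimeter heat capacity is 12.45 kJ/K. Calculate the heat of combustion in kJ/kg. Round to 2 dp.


Hc = C_cal * delta_T / m_fuel
Q_released = 12.45 * 2.68 = 33.3660 kJ
m_fuel = 0.786 g = 0.786/1000 kg = 0.000786 kg
Hc = 33.3660 / 0.000786 = 42450.38 kJ/kg


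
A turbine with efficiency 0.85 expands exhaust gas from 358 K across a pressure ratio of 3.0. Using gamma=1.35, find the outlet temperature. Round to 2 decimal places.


T_out = T_in * (1 - eta * (1 - PR^(-(gamma-1)/gamma)))
Exponent = -(1.35-1)/1.35 = -0.25925926
PR^exp = 3.0^(-0.25925926) = 0.75214556
Factor = 1 - 0.85*(1 - 0.75214556) = 0.78932373
T_out = 358 * 0.78932373 = 282.58 K


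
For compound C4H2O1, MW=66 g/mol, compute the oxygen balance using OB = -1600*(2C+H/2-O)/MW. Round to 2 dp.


OB = -1600 * (2C + H/2 - O) / MW
Inner = 2*4 + 2/2 - 1 = 8.00
OB = -1600 * 8.00 / 66 = -193.94%


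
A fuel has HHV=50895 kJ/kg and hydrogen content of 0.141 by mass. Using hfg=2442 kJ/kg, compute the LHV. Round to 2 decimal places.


LHV = HHV - hfg * 9 * H
Water correction = 2442 * 9 * 0.141 = 3098.898 kJ/kg
LHV = 50895 - 3098.898 = 47796.10 kJ/kg


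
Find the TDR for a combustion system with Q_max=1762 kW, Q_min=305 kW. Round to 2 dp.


TDR = Q_max / Q_min
TDR = 1762 / 305 = 5.78


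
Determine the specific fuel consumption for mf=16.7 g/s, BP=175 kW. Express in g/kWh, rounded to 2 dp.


SFC = (mf / BP) * 3600
Rate = 16.7 / 175 = 0.095429 g/(s*kW)
SFC = 0.095429 * 3600 = 343.54 g/kWh


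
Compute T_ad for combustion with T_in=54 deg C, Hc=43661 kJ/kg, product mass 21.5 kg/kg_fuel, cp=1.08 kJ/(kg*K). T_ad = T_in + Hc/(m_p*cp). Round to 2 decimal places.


T_ad = T_in + Hc / (m_p * cp)
Denominator = 21.5 * 1.08 = 23.2200
Temperature rise = 43661 / 23.2200 = 1880.32 K
T_ad = 54 + 1880.32 = 1934.32 deg C


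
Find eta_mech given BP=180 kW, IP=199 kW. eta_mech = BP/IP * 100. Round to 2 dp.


eta_mech = (BP / IP) * 100
Ratio = 180 / 199 = 0.9045
eta_mech = 0.9045 * 100 = 90.45%


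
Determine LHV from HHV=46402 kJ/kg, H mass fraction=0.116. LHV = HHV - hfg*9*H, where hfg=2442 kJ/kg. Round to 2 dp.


LHV = HHV - hfg * 9 * H
Water correction = 2442 * 9 * 0.116 = 2549.448 kJ/kg
LHV = 46402 - 2549.448 = 43852.55 kJ/kg


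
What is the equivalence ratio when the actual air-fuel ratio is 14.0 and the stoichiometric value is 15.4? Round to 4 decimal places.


phi = AFR_stoich / AFR_actual
phi = 15.4 / 14.0 = 1.1000


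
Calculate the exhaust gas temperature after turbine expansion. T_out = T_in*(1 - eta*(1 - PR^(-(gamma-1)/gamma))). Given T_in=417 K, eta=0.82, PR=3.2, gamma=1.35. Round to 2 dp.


T_out = T_in * (1 - eta * (1 - PR^(-(gamma-1)/gamma)))
Exponent = -(1.35-1)/1.35 = -0.25925926
PR^exp = 3.2^(-0.25925926) = 0.73966521
Factor = 1 - 0.82*(1 - 0.73966521) = 0.78652547
T_out = 417 * 0.78652547 = 327.98 K


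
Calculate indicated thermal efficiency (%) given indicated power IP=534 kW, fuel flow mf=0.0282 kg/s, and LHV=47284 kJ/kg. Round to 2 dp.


eta_ith = (IP / (mf * LHV)) * 100
Denominator = 0.0282 * 47284 = 1333.4088 kW
eta_ith = (534 / 1333.4088) * 100 = 40.05%


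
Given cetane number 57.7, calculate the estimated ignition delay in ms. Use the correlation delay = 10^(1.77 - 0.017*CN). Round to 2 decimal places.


delay = 10^(1.77 - 0.017*CN)
Exponent = 1.77 - 0.017*57.7 = 0.7891
delay = 10^0.7891 = 6.15 ms


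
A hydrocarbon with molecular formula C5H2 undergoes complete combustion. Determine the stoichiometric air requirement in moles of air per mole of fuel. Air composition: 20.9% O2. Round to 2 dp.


Balanced combustion: C5H2 + 5.5 O2 -> 5 CO2 + 1 H2O
O2 needed = C + H/4 = 5 + 2/4 = 5.50 moles
Air moles = O2 / 0.209 = 5.50 / 0.209 = 26.32 moles air


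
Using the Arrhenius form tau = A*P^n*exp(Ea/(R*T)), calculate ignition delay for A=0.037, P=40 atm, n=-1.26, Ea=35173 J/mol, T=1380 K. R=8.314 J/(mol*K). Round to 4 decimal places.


tau = A * P^n * exp(Ea/(R*T))
P^n = 40^(-1.26) = 0.00958086
Ea/(R*T) = 35173/(8.314*1380) = 3.065634
exp(Ea/(R*T)) = 21.448056
tau = 0.037 * 0.00958086 * 21.448056 = 0.0076 ms


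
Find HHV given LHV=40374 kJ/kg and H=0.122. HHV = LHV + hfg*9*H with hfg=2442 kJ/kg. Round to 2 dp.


HHV = LHV + hfg * 9 * H
Water addition = 2442 * 9 * 0.122 = 2681.316 kJ/kg
HHV = 40374 + 2681.316 = 43055.32 kJ/kg


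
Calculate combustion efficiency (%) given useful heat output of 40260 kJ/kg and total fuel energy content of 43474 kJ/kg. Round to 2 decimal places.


Efficiency = (Q_useful / Q_fuel) * 100
Efficiency = (40260 / 43474) * 100
Efficiency = 0.9261 * 100 = 92.61%


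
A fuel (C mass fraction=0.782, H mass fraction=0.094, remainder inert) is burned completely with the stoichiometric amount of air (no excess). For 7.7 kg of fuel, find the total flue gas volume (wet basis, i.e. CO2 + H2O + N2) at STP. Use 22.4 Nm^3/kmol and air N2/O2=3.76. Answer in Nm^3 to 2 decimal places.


Per kg fuel: CO2 = (C/12 kmol)*22.4 = (0.782/12)*22.4 = 1.45973 Nm^3
Per kg fuel: H2O = (H/2 kmol)*22.4 = (0.094/2)*22.4 = 1.05280 Nm^3
O2 needed per kg fuel = C/12 + H/4 = 0.782/12 + 0.094/4 = 0.08866667 kmol
Per kg fuel: N2 = O2*3.76*22.4 = 0.08866667*3.76*22.4 = 7.46786 Nm^3
Total per kg = 1.45973 + 1.05280 + 7.46786 = 9.98039 Nm^3
Total = 9.98039 * 7.7 = 76.85 Nm^3


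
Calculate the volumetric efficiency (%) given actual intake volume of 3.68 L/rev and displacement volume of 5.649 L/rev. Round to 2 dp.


eta_v = (V_actual / V_disp) * 100
Ratio = 3.68 / 5.649 = 0.6514
eta_v = 0.6514 * 100 = 65.14%


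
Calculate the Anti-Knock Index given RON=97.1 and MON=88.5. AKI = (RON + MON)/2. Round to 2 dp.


AKI = (RON + MON) / 2
AKI = (97.1 + 88.5) / 2
AKI = 185.6 / 2 = 92.80


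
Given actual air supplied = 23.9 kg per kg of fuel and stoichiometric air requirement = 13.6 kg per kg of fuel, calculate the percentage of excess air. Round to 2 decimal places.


Excess air = actual - stoichiometric = 23.9 - 13.6 = 10.30 kg/kg fuel
Excess air % = (excess / stoich) * 100 = (10.30 / 13.6) * 100 = 75.74%


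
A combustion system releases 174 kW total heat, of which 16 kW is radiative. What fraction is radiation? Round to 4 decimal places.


f_rad = Q_rad / Q_total
f_rad = 16 / 174 = 0.0920


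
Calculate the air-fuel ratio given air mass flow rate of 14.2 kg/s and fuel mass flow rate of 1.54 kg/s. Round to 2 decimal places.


AFR = m_air / m_fuel
AFR = 14.2 / 1.54 = 9.22


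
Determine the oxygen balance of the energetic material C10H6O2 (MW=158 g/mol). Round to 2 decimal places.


OB = -1600 * (2C + H/2 - O) / MW
Inner = 2*10 + 6/2 - 2 = 21.00
OB = -1600 * 21.00 / 158 = -212.66%


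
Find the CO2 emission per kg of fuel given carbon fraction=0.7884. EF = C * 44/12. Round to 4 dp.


EF = C_frac * (M_CO2 / M_C)
EF = 0.7884 * (44/12)
EF = 0.7884 * 3.666667 = 2.8908 kg_CO2/kg_fuel


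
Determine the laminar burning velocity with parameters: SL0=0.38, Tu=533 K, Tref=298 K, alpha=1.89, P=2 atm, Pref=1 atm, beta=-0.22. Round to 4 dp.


SL = SL0 * (Tu/Tref)^alpha * (P/Pref)^beta
T ratio = 533/298 = 1.78859060
(T ratio)^alpha = 1.78859060^1.89 = 3.000860
(P/Pref)^beta = 2^(-0.22) = 0.858565
SL = 0.38 * 3.000860 * 0.858565 = 0.9790 m/s


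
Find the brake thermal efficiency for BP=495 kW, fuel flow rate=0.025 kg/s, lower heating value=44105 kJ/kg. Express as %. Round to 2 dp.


eta_BTE = (BP / (mf * LHV)) * 100
Denominator = 0.025 * 44105 = 1102.6250 kW
eta_BTE = (495 / 1102.6250) * 100 = 44.89%


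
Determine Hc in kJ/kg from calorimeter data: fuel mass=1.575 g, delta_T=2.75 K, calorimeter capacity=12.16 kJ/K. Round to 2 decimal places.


Hc = C_cal * delta_T / m_fuel
Q_released = 12.16 * 2.75 = 33.4400 kJ
m_fuel = 1.575 g = 1.575/1000 kg = 0.001575 kg
Hc = 33.4400 / 0.001575 = 21231.75 kJ/kg


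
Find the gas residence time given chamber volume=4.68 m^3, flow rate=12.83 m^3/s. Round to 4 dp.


tau = V / Q_flow
tau = 4.68 / 12.83 = 0.3648 s


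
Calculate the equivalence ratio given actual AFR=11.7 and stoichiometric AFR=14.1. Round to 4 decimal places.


phi = AFR_stoich / AFR_actual
phi = 14.1 / 11.7 = 1.2051


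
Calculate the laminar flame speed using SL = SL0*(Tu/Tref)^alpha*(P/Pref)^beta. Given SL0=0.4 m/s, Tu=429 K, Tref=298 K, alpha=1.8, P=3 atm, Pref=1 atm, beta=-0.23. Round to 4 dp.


SL = SL0 * (Tu/Tref)^alpha * (P/Pref)^beta
T ratio = 429/298 = 1.43959732
(T ratio)^alpha = 1.43959732^1.8 = 1.926788
(P/Pref)^beta = 3^(-0.23) = 0.776716
SL = 0.4 * 1.926788 * 0.776716 = 0.5986 m/s


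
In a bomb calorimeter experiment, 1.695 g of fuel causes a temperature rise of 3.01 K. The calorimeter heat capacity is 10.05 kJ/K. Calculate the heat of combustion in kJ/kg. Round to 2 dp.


Hc = C_cal * delta_T / m_fuel
Q_released = 10.05 * 3.01 = 30.2505 kJ
m_fuel = 1.695 g = 1.695/1000 kg = 0.001695 kg
Hc = 30.2505 / 0.001695 = 17846.90 kJ/kg


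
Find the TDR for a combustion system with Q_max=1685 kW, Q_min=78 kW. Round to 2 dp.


TDR = Q_max / Q_min
TDR = 1685 / 78 = 21.60


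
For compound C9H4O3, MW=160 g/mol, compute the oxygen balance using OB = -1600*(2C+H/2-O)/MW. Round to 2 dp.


OB = -1600 * (2C + H/2 - O) / MW
Inner = 2*9 + 4/2 - 3 = 17.00
OB = -1600 * 17.00 / 160 = -170.00%


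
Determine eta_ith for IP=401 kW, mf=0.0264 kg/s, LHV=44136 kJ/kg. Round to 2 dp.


eta_ith = (IP / (mf * LHV)) * 100
Denominator = 0.0264 * 44136 = 1165.1904 kW
eta_ith = (401 / 1165.1904) * 100 = 34.41%


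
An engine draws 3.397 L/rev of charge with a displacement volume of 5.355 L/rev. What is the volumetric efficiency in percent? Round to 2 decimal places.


eta_v = (V_actual / V_disp) * 100
Ratio = 3.397 / 5.355 = 0.6344
eta_v = 0.6344 * 100 = 63.44%


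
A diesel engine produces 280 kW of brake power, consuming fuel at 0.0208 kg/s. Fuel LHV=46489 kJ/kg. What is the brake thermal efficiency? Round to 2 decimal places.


eta_BTE = (BP / (mf * LHV)) * 100
Denominator = 0.0208 * 46489 = 966.9712 kW
eta_BTE = (280 / 966.9712) * 100 = 28.96%


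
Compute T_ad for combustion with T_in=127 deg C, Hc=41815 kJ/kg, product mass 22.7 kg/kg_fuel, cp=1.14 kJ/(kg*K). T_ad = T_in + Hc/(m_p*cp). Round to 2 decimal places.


T_ad = T_in + Hc / (m_p * cp)
Denominator = 22.7 * 1.14 = 25.8780
Temperature rise = 41815 / 25.8780 = 1615.85 K
T_ad = 127 + 1615.85 = 1742.85 deg C


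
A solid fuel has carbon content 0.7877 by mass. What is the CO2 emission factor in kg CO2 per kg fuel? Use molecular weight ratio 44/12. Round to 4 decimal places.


EF = C_frac * (M_CO2 / M_C)
EF = 0.7877 * (44/12)
EF = 0.7877 * 3.666667 = 2.8882 kg_CO2/kg_fuel


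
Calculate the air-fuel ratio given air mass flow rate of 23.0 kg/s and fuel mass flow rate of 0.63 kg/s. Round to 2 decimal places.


AFR = m_air / m_fuel
AFR = 23.0 / 0.63 = 36.51


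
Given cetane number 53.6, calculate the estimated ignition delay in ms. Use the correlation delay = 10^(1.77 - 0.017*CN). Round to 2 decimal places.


delay = 10^(1.77 - 0.017*CN)
Exponent = 1.77 - 0.017*53.6 = 0.8588
delay = 10^0.8588 = 7.22 ms


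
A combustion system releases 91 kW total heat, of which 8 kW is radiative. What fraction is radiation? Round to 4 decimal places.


f_rad = Q_rad / Q_total
f_rad = 8 / 91 = 0.0879


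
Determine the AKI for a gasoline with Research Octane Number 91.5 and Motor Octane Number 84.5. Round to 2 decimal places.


AKI = (RON + MON) / 2
AKI = (91.5 + 84.5) / 2
AKI = 176.0 / 2 = 88.00


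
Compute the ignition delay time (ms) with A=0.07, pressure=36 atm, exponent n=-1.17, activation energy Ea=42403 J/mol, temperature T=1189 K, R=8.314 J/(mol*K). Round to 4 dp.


tau = A * P^n * exp(Ea/(R*T))
P^n = 36^(-1.17) = 0.01510519
Ea/(R*T) = 42403/(8.314*1189) = 4.289481
exp(Ea/(R*T)) = 72.928580
tau = 0.07 * 0.01510519 * 72.928580 = 0.0771 ms


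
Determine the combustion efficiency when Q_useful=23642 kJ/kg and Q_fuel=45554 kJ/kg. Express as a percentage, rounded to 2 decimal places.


Efficiency = (Q_useful / Q_fuel) * 100
Efficiency = (23642 / 45554) * 100
Efficiency = 0.5190 * 100 = 51.90%


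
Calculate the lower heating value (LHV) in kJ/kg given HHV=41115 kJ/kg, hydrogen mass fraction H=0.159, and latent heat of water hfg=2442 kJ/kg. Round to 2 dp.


LHV = HHV - hfg * 9 * H
Water correction = 2442 * 9 * 0.159 = 3494.502 kJ/kg
LHV = 41115 - 3494.502 = 37620.50 kJ/kg


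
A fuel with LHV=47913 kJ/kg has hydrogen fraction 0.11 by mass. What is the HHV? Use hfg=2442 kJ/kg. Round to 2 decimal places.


HHV = LHV + hfg * 9 * H
Water addition = 2442 * 9 * 0.11 = 2417.580 kJ/kg
HHV = 47913 + 2417.580 = 50330.58 kJ/kg


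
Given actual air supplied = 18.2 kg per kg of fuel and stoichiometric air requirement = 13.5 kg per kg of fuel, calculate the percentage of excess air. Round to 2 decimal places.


Excess air = actual - stoichiometric = 18.2 - 13.5 = 4.70 kg/kg fuel
Excess air % = (excess / stoich) * 100 = (4.70 / 13.5) * 100 = 34.81%


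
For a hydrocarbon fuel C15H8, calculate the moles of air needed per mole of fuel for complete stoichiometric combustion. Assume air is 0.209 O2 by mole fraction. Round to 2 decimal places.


Balanced combustion: C15H8 + 17 O2 -> 15 CO2 + 4 H2O
O2 needed = C + H/4 = 15 + 8/4 = 17.00 moles
Air moles = O2 / 0.209 = 17.00 / 0.209 = 81.34 moles air


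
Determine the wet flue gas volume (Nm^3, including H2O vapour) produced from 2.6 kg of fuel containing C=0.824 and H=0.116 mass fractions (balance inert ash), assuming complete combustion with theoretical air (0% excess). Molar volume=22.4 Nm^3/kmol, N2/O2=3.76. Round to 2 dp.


Per kg fuel: CO2 = (C/12 kmol)*22.4 = (0.824/12)*22.4 = 1.53813 Nm^3
Per kg fuel: H2O = (H/2 kmol)*22.4 = (0.116/2)*22.4 = 1.29920 Nm^3
O2 needed per kg fuel = C/12 + H/4 = 0.824/12 + 0.116/4 = 0.09766667 kmol
Per kg fuel: N2 = O2*3.76*22.4 = 0.09766667*3.76*22.4 = 8.22588 Nm^3
Total per kg = 1.53813 + 1.29920 + 8.22588 = 11.06321 Nm^3
Total = 11.06321 * 2.6 = 28.76 Nm^3


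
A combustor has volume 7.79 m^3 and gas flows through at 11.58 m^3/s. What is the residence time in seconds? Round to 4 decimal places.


tau = V / Q_flow
tau = 7.79 / 11.58 = 0.6727 s


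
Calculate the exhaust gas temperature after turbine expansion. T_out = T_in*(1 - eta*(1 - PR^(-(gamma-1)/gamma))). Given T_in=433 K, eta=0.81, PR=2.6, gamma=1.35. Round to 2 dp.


T_out = T_in * (1 - eta * (1 - PR^(-(gamma-1)/gamma)))
Exponent = -(1.35-1)/1.35 = -0.25925926
PR^exp = 2.6^(-0.25925926) = 0.78057442
Factor = 1 - 0.81*(1 - 0.78057442) = 0.82226528
T_out = 433 * 0.82226528 = 356.04 K


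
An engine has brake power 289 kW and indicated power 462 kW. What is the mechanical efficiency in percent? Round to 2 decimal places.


eta_mech = (BP / IP) * 100
Ratio = 289 / 462 = 0.6255
eta_mech = 0.6255 * 100 = 62.55%


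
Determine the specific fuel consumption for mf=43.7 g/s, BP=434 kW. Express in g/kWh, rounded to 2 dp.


SFC = (mf / BP) * 3600
Rate = 43.7 / 434 = 0.100691 g/(s*kW)
SFC = 0.100691 * 3600 = 362.49 g/kWh


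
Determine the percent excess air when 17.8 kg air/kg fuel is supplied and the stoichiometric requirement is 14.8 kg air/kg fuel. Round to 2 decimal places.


Excess air = actual - stoichiometric = 17.8 - 14.8 = 3.00 kg/kg fuel
Excess air % = (excess / stoich) * 100 = (3.00 / 14.8) * 100 = 20.27%


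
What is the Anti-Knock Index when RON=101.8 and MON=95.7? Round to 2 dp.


AKI = (RON + MON) / 2
AKI = (101.8 + 95.7) / 2
AKI = 197.5 / 2 = 98.75


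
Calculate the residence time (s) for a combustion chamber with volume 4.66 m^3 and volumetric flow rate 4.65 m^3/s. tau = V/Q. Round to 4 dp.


tau = V / Q_flow
tau = 4.66 / 4.65 = 1.0022 s


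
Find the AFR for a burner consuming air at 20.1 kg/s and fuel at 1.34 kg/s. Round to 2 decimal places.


AFR = m_air / m_fuel
AFR = 20.1 / 1.34 = 15.00


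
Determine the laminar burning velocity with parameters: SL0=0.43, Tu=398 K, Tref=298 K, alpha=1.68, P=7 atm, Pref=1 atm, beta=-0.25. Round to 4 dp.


SL = SL0 * (Tu/Tref)^alpha * (P/Pref)^beta
T ratio = 398/298 = 1.33557047
(T ratio)^alpha = 1.33557047^1.68 = 1.625999
(P/Pref)^beta = 7^(-0.25) = 0.614788
SL = 0.43 * 1.625999 * 0.614788 = 0.4298 m/s


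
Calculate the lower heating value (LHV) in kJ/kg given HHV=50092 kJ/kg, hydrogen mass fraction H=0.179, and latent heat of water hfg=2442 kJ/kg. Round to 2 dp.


LHV = HHV - hfg * 9 * H
Water correction = 2442 * 9 * 0.179 = 3934.062 kJ/kg
LHV = 50092 - 3934.062 = 46157.94 kJ/kg


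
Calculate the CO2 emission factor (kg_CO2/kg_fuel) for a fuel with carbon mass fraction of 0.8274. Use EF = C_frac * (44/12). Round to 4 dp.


EF = C_frac * (M_CO2 / M_C)
EF = 0.8274 * (44/12)
EF = 0.8274 * 3.666667 = 3.0338 kg_CO2/kg_fuel


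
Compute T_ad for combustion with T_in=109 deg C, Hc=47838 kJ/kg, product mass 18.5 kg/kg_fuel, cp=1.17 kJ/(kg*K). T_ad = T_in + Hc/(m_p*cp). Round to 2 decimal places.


T_ad = T_in + Hc / (m_p * cp)
Denominator = 18.5 * 1.17 = 21.6450
Temperature rise = 47838 / 21.6450 = 2210.12 K
T_ad = 109 + 2210.12 = 2319.12 deg C


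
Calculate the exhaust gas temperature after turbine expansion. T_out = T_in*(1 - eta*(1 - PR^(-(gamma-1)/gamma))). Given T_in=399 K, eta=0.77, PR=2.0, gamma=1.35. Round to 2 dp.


T_out = T_in * (1 - eta * (1 - PR^(-(gamma-1)/gamma)))
Exponent = -(1.35-1)/1.35 = -0.25925926
PR^exp = 2.0^(-0.25925926) = 0.83551680
Factor = 1 - 0.77*(1 - 0.83551680) = 0.87334794
T_out = 399 * 0.87334794 = 348.47 K


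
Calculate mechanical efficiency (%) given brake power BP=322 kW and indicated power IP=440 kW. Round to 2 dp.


eta_mech = (BP / IP) * 100
Ratio = 322 / 440 = 0.7318
eta_mech = 0.7318 * 100 = 73.18%


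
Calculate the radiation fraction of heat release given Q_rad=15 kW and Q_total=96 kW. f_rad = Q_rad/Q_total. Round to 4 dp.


f_rad = Q_rad / Q_total
f_rad = 15 / 96 = 0.1563


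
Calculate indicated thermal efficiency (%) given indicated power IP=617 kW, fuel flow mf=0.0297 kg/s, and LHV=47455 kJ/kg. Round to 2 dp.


eta_ith = (IP / (mf * LHV)) * 100
Denominator = 0.0297 * 47455 = 1409.4135 kW
eta_ith = (617 / 1409.4135) * 100 = 43.78%


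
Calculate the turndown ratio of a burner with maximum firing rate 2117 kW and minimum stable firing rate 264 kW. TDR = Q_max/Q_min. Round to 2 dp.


TDR = Q_max / Q_min
TDR = 2117 / 264 = 8.02


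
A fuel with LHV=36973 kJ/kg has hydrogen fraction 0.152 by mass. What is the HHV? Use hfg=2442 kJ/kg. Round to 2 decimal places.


HHV = LHV + hfg * 9 * H
Water addition = 2442 * 9 * 0.152 = 3340.656 kJ/kg
HHV = 36973 + 3340.656 = 40313.66 kJ/kg


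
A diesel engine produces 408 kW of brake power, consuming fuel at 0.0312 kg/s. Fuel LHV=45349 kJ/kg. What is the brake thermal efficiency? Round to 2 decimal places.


eta_BTE = (BP / (mf * LHV)) * 100
Denominator = 0.0312 * 45349 = 1414.8888 kW
eta_BTE = (408 / 1414.8888) * 100 = 28.84%


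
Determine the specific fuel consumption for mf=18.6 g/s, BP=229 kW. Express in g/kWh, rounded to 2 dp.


SFC = (mf / BP) * 3600
Rate = 18.6 / 229 = 0.081223 g/(s*kW)
SFC = 0.081223 * 3600 = 292.40 g/kWh


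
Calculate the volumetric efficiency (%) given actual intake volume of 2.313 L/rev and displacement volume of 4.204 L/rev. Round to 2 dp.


eta_v = (V_actual / V_disp) * 100
Ratio = 2.313 / 4.204 = 0.5502
eta_v = 0.5502 * 100 = 55.02%


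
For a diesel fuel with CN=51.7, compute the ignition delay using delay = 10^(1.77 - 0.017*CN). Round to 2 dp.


delay = 10^(1.77 - 0.017*CN)
Exponent = 1.77 - 0.017*51.7 = 0.8911
delay = 10^0.8911 = 7.78 ms


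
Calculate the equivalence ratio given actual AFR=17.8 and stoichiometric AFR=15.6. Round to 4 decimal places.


phi = AFR_stoich / AFR_actual
phi = 15.6 / 17.8 = 0.8764


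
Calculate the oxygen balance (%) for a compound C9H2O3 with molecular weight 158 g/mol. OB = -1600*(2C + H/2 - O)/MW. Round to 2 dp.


OB = -1600 * (2C + H/2 - O) / MW
Inner = 2*9 + 2/2 - 3 = 16.00
OB = -1600 * 16.00 / 158 = -162.03%


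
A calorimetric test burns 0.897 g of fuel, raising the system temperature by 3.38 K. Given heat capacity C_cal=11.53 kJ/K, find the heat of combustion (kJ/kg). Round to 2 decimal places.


Hc = C_cal * delta_T / m_fuel
Q_released = 11.53 * 3.38 = 38.9714 kJ
m_fuel = 0.897 g = 0.897/1000 kg = 0.000897 kg
Hc = 38.9714 / 0.000897 = 43446.38 kJ/kg


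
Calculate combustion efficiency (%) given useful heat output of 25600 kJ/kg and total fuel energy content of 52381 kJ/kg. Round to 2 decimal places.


Efficiency = (Q_useful / Q_fuel) * 100
Efficiency = (25600 / 52381) * 100
Efficiency = 0.4887 * 100 = 48.87%


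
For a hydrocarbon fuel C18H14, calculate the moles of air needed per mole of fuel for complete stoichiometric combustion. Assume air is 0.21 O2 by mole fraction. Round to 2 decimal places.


Balanced combustion: C18H14 + 21.5 O2 -> 18 CO2 + 7 H2O
O2 needed = C + H/4 = 18 + 14/4 = 21.50 moles
Air moles = O2 / 0.21 = 21.50 / 0.21 = 102.38 moles air


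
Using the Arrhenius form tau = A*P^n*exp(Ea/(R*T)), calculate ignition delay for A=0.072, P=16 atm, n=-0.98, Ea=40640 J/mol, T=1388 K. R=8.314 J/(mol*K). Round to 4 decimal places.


tau = A * P^n * exp(Ea/(R*T))
P^n = 16^(-0.98) = 0.06606363
Ea/(R*T) = 40640/(8.314*1388) = 3.521715
exp(Ea/(R*T)) = 33.842420
tau = 0.072 * 0.06606363 * 33.842420 = 0.1610 ms


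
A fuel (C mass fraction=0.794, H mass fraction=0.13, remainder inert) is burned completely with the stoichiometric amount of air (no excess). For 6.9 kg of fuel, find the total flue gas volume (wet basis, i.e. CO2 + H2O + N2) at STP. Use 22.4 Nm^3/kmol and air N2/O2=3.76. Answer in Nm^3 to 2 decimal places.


Per kg fuel: CO2 = (C/12 kmol)*22.4 = (0.794/12)*22.4 = 1.48213 Nm^3
Per kg fuel: H2O = (H/2 kmol)*22.4 = (0.13/2)*22.4 = 1.45600 Nm^3
O2 needed per kg fuel = C/12 + H/4 = 0.794/12 + 0.13/4 = 0.09866667 kmol
Per kg fuel: N2 = O2*3.76*22.4 = 0.09866667*3.76*22.4 = 8.31010 Nm^3
Total per kg = 1.48213 + 1.45600 + 8.31010 = 11.24823 Nm^3
Total = 11.24823 * 6.9 = 77.61 Nm^3


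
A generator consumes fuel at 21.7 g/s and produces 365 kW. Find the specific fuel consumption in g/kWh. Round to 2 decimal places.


SFC = (mf / BP) * 3600
Rate = 21.7 / 365 = 0.059452 g/(s*kW)
SFC = 0.059452 * 3600 = 214.03 g/kWh


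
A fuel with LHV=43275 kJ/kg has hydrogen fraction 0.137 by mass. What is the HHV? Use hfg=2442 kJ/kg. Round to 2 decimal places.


HHV = LHV + hfg * 9 * H
Water addition = 2442 * 9 * 0.137 = 3010.986 kJ/kg
HHV = 43275 + 3010.986 = 46285.99 kJ/kg


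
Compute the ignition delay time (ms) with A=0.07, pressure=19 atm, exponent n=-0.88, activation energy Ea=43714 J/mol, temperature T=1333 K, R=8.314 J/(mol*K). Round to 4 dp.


tau = A * P^n * exp(Ea/(R*T))
P^n = 19^(-0.88) = 0.07493709
Ea/(R*T) = 43714/(8.314*1333) = 3.944395
exp(Ea/(R*T)) = 51.645073
tau = 0.07 * 0.07493709 * 51.645073 = 0.2709 ms


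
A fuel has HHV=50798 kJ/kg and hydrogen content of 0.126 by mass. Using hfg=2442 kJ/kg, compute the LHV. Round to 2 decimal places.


LHV = HHV - hfg * 9 * H
Water correction = 2442 * 9 * 0.126 = 2769.228 kJ/kg
LHV = 50798 - 2769.228 = 48028.77 kJ/kg


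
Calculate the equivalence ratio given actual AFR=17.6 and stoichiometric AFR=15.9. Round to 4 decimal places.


phi = AFR_stoich / AFR_actual
phi = 15.9 / 17.6 = 0.9034


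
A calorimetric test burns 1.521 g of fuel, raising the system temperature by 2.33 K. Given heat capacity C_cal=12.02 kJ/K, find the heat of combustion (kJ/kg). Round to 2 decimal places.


Hc = C_cal * delta_T / m_fuel
Q_released = 12.02 * 2.33 = 28.0066 kJ
m_fuel = 1.521 g = 1.521/1000 kg = 0.001521 kg
Hc = 28.0066 / 0.001521 = 18413.28 kJ/kg


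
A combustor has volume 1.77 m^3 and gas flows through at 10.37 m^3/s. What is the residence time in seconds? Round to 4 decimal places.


tau = V / Q_flow
tau = 1.77 / 10.37 = 0.1707 s


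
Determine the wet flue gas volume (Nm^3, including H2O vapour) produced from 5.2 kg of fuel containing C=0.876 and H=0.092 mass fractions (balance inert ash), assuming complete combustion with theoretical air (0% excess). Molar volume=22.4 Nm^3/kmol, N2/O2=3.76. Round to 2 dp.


Per kg fuel: CO2 = (C/12 kmol)*22.4 = (0.876/12)*22.4 = 1.63520 Nm^3
Per kg fuel: H2O = (H/2 kmol)*22.4 = (0.092/2)*22.4 = 1.03040 Nm^3
O2 needed per kg fuel = C/12 + H/4 = 0.876/12 + 0.092/4 = 0.09600000 kmol
Per kg fuel: N2 = O2*3.76*22.4 = 0.09600000*3.76*22.4 = 8.08550 Nm^3
Total per kg = 1.63520 + 1.03040 + 8.08550 = 10.75110 Nm^3
Total = 10.75110 * 5.2 = 55.91 Nm^3


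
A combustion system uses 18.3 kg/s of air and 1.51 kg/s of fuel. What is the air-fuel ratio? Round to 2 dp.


AFR = m_air / m_fuel
AFR = 18.3 / 1.51 = 12.12


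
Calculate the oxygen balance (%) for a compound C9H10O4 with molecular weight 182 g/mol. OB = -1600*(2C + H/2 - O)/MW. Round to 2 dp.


OB = -1600 * (2C + H/2 - O) / MW
Inner = 2*9 + 10/2 - 4 = 19.00
OB = -1600 * 19.00 / 182 = -167.03%


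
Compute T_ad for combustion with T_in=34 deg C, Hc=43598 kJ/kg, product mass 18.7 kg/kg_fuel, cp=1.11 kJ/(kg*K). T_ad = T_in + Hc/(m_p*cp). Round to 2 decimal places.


T_ad = T_in + Hc / (m_p * cp)
Denominator = 18.7 * 1.11 = 20.7570
Temperature rise = 43598 / 20.7570 = 2100.40 K
T_ad = 34 + 2100.40 = 2134.40 deg C


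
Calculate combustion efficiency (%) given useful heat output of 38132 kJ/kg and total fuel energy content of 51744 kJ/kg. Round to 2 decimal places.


Efficiency = (Q_useful / Q_fuel) * 100
Efficiency = (38132 / 51744) * 100
Efficiency = 0.7369 * 100 = 73.69%


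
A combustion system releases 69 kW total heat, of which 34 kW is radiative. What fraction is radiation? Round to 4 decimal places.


f_rad = Q_rad / Q_total
f_rad = 34 / 69 = 0.4928


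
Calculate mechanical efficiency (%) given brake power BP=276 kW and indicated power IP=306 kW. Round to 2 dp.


eta_mech = (BP / IP) * 100
Ratio = 276 / 306 = 0.9020
eta_mech = 0.9020 * 100 = 90.20%


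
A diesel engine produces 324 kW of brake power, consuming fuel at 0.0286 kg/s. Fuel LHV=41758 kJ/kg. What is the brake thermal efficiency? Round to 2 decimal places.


eta_BTE = (BP / (mf * LHV)) * 100
Denominator = 0.0286 * 41758 = 1194.2788 kW
eta_BTE = (324 / 1194.2788) * 100 = 27.13%


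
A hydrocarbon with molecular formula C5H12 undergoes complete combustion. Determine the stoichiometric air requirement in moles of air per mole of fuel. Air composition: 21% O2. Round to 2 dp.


Balanced combustion: C5H12 + 8 O2 -> 5 CO2 + 6 H2O
O2 needed = C + H/4 = 5 + 12/4 = 8.00 moles
Air moles = O2 / 0.21 = 8.00 / 0.21 = 38.10 moles air


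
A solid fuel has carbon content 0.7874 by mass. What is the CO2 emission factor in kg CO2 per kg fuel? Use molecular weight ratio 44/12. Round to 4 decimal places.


EF = C_frac * (M_CO2 / M_C)
EF = 0.7874 * (44/12)
EF = 0.7874 * 3.666667 = 2.8871 kg_CO2/kg_fuel


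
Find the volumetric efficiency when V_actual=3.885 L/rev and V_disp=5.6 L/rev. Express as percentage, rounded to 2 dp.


eta_v = (V_actual / V_disp) * 100
Ratio = 3.885 / 5.6 = 0.6938
eta_v = 0.6938 * 100 = 69.38%


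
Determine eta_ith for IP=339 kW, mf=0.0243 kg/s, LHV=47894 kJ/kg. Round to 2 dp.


eta_ith = (IP / (mf * LHV)) * 100
Denominator = 0.0243 * 47894 = 1163.8242 kW
eta_ith = (339 / 1163.8242) * 100 = 29.13%


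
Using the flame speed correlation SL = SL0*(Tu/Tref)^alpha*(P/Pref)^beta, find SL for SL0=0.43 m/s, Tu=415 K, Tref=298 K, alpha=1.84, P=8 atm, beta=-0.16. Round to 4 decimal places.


SL = SL0 * (Tu/Tref)^alpha * (P/Pref)^beta
T ratio = 415/298 = 1.39261745
(T ratio)^alpha = 1.39261745^1.84 = 1.839292
(P/Pref)^beta = 8^(-0.16) = 0.716978
SL = 0.43 * 1.839292 * 0.716978 = 0.5671 m/s


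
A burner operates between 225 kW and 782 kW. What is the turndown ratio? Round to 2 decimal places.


TDR = Q_max / Q_min
TDR = 782 / 225 = 3.48


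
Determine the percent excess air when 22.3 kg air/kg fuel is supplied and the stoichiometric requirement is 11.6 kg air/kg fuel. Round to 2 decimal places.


Excess air = actual - stoichiometric = 22.3 - 11.6 = 10.70 kg/kg fuel
Excess air % = (excess / stoich) * 100 = (10.70 / 11.6) * 100 = 92.24%


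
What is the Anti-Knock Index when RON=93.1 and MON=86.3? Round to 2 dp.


AKI = (RON + MON) / 2
AKI = (93.1 + 86.3) / 2
AKI = 179.4 / 2 = 89.70


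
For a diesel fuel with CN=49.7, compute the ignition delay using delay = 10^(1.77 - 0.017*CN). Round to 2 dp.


delay = 10^(1.77 - 0.017*CN)
Exponent = 1.77 - 0.017*49.7 = 0.9251
delay = 10^0.9251 = 8.42 ms


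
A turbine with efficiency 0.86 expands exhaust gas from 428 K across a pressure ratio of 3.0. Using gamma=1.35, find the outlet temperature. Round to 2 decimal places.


T_out = T_in * (1 - eta * (1 - PR^(-(gamma-1)/gamma)))
Exponent = -(1.35-1)/1.35 = -0.25925926
PR^exp = 3.0^(-0.25925926) = 0.75214556
Factor = 1 - 0.86*(1 - 0.75214556) = 0.78684518
T_out = 428 * 0.78684518 = 336.77 K


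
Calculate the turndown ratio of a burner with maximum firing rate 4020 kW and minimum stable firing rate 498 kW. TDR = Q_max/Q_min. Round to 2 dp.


TDR = Q_max / Q_min
TDR = 4020 / 498 = 8.07


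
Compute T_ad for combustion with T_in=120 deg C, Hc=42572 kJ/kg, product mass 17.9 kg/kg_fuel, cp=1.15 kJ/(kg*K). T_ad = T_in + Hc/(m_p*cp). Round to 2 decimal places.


T_ad = T_in + Hc / (m_p * cp)
Denominator = 17.9 * 1.15 = 20.5850
Temperature rise = 42572 / 20.5850 = 2068.11 K
T_ad = 120 + 2068.11 = 2188.11 deg C


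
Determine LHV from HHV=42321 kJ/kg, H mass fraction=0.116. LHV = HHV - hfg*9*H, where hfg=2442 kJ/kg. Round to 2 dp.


LHV = HHV - hfg * 9 * H
Water correction = 2442 * 9 * 0.116 = 2549.448 kJ/kg
LHV = 42321 - 2549.448 = 39771.55 kJ/kg


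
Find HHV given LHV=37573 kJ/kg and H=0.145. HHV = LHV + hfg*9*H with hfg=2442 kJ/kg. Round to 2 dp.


HHV = LHV + hfg * 9 * H
Water addition = 2442 * 9 * 0.145 = 3186.810 kJ/kg
HHV = 37573 + 3186.810 = 40759.81 kJ/kg


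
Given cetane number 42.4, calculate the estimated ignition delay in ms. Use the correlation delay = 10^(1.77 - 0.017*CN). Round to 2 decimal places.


delay = 10^(1.77 - 0.017*CN)
Exponent = 1.77 - 0.017*42.4 = 1.0492
delay = 10^1.0492 = 11.20 ms


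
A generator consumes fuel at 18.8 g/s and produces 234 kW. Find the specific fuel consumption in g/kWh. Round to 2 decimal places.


SFC = (mf / BP) * 3600
Rate = 18.8 / 234 = 0.080342 g/(s*kW)
SFC = 0.080342 * 3600 = 289.23 g/kWh


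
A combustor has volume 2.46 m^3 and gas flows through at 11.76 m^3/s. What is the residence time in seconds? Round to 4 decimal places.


tau = V / Q_flow
tau = 2.46 / 11.76 = 0.2092 s


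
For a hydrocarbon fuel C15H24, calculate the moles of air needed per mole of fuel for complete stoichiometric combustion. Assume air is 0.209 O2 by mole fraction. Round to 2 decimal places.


Balanced combustion: C15H24 + 21 O2 -> 15 CO2 + 12 H2O
O2 needed = C + H/4 = 15 + 24/4 = 21.00 moles
Air moles = O2 / 0.209 = 21.00 / 0.209 = 100.48 moles air


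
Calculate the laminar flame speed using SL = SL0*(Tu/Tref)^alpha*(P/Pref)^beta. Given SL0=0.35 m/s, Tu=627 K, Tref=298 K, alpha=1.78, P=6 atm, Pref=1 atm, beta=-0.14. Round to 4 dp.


SL = SL0 * (Tu/Tref)^alpha * (P/Pref)^beta
T ratio = 627/298 = 2.10402685
(T ratio)^alpha = 2.10402685^1.78 = 3.758645
(P/Pref)^beta = 6^(-0.14) = 0.778142
SL = 0.35 * 3.758645 * 0.778142 = 1.0237 m/s


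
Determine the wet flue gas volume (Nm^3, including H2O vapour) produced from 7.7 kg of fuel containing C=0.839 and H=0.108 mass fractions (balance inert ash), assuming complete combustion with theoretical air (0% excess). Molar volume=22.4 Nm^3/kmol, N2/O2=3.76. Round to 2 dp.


Per kg fuel: CO2 = (C/12 kmol)*22.4 = (0.839/12)*22.4 = 1.56613 Nm^3
Per kg fuel: H2O = (H/2 kmol)*22.4 = (0.108/2)*22.4 = 1.20960 Nm^3
O2 needed per kg fuel = C/12 + H/4 = 0.839/12 + 0.108/4 = 0.09691667 kmol
Per kg fuel: N2 = O2*3.76*22.4 = 0.09691667*3.76*22.4 = 8.16271 Nm^3
Total per kg = 1.56613 + 1.20960 + 8.16271 = 10.93844 Nm^3
Total = 10.93844 * 7.7 = 84.23 Nm^3


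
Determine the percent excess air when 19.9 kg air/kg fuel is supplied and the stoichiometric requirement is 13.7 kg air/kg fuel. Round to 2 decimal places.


Excess air = actual - stoichiometric = 19.9 - 13.7 = 6.20 kg/kg fuel
Excess air % = (excess / stoich) * 100 = (6.20 / 13.7) * 100 = 45.26%


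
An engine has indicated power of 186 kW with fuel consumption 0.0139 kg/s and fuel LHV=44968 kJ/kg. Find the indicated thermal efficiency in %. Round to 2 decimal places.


eta_ith = (IP / (mf * LHV)) * 100
Denominator = 0.0139 * 44968 = 625.0552 kW
eta_ith = (186 / 625.0552) * 100 = 29.76%


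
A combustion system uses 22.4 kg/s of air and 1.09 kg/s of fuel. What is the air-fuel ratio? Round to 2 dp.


AFR = m_air / m_fuel
AFR = 22.4 / 1.09 = 20.55


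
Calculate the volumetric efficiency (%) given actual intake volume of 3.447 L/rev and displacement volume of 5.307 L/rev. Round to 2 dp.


eta_v = (V_actual / V_disp) * 100
Ratio = 3.447 / 5.307 = 0.6495
eta_v = 0.6495 * 100 = 64.95%


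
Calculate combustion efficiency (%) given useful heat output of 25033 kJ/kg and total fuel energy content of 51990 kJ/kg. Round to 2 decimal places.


Efficiency = (Q_useful / Q_fuel) * 100
Efficiency = (25033 / 51990) * 100
Efficiency = 0.4815 * 100 = 48.15%
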